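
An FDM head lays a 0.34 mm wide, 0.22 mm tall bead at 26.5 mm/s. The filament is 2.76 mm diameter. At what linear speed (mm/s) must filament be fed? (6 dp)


Q = 0.34 * 0.22 * 26.5 = 1.9822 mm^3/s
A_fil = pi*(2.76/2)^2 = 5.98284905 mm^2
v_feed = 1.9822 / 5.98284905 = 0.331314 mm/s


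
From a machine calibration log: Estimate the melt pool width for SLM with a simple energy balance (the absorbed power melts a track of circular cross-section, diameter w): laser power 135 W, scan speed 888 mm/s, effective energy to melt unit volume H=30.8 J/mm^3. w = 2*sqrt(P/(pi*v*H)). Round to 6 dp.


w = 2*sqrt(135/(pi*888*30.8)) = 0.079276 mm


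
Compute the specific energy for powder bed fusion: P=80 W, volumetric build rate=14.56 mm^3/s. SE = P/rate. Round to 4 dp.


SE = 80 / 14.56 = 5.4945 J/mm^3


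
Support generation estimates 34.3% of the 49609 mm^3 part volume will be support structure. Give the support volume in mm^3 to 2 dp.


V_support = 49609 * 0.343 = 17015.89 mm^3


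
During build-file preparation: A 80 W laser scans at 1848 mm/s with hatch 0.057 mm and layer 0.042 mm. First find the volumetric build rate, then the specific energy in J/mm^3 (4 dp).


Build rate = 1848 * 0.057 * 0.042 = 4.424112 mm^3/s
SE = 80 / 4.424112 = 18.0827 J/mm^3


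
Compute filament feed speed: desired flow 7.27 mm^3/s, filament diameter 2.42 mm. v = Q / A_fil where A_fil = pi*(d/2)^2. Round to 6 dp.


A = pi*(2.42/2)^2 = 4.599606
v = 7.27 / 4.599606 = 1.58057 mm/s


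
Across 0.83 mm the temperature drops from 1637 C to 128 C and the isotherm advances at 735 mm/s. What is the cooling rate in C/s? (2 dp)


G = (1637-128)/0.83 = 1818.07228916 C/mm
CR = 1818.07228916 * 735 = 1336283.13 C/s


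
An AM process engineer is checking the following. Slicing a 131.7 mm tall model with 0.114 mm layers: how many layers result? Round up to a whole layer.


Layers = ceil(131.7/0.114) = 1156


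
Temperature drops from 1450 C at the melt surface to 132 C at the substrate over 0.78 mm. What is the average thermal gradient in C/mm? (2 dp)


G = (1450-132)/0.78 = 1689.74 C/mm


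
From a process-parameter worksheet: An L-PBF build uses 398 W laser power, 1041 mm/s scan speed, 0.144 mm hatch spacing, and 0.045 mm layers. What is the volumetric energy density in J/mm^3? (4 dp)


E = 398 / (1041*0.144*0.045) = 59.0007 J/mm^3


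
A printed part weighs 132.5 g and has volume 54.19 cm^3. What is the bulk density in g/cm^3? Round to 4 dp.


rho = 132.5 / 54.19 = 2.4451 g/cm^3


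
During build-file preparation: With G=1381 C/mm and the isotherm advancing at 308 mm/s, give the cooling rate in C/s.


CR = 1381 * 308 = 425348 C/s


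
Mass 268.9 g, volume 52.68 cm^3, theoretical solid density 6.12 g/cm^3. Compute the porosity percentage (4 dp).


rho_part = 268.9 / 52.68 = 5.10440395 g/cm^3
Porosity = (1 - 5.10440395/6.12)*100 = 16.5947 %


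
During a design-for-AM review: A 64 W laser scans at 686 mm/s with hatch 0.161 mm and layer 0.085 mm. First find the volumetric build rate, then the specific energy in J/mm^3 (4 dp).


Build rate = 686 * 0.161 * 0.085 = 9.38791 mm^3/s
SE = 64 / 9.38791 = 6.8173 J/mm^3


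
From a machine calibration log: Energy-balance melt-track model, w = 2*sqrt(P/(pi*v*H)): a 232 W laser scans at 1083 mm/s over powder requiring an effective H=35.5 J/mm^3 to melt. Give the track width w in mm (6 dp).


w = 2*sqrt(232/(pi*1083*35.5)) = 0.087654 mm


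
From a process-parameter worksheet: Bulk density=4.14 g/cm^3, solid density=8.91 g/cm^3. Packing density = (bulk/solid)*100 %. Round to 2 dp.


Packing = (4.14/8.91)*100 = 46.46 %


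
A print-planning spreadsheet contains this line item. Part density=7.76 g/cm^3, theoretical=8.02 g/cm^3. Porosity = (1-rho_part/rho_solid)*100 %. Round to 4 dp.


Porosity = (1-7.76/8.02)*100 = 3.2419 %


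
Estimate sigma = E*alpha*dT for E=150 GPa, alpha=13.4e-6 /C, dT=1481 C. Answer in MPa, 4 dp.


sigma = 150*1000 * 13.4e-6 * 1481 = 2976.81 MPa


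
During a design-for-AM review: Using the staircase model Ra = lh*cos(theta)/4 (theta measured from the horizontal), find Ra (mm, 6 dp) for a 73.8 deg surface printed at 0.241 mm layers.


Ra = 0.241 * cos(73.8) / 4 = 0.016809 mm


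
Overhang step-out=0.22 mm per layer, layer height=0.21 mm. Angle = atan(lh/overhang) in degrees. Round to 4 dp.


angle = atan(0.21/0.22) = 43.6678 degrees


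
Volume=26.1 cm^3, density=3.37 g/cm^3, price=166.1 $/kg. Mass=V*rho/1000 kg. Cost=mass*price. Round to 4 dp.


Mass = 26.1*3.37/1000 = 0.087957 kg
Cost = 0.087957 * 166.1 = 14.6097 $


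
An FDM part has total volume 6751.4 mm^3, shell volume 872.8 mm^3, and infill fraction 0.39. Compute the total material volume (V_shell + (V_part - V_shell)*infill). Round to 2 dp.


V_infill = (6751.4 - 872.8) * 0.39 = 2292.65
V_total = 872.8 + 2292.65 = 3165.45 mm^3


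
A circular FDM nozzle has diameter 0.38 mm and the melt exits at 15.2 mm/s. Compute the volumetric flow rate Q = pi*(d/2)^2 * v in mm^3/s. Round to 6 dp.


A = pi*(0.38/2)^2 = 0.11341149 mm^2
Q = 0.11341149 * 15.2 = 1.723855 mm^3/s


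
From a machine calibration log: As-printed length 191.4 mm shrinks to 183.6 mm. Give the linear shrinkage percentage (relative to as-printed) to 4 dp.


Shrinkage = ((191.4-183.6)/191.4)*100 = 4.0752 %


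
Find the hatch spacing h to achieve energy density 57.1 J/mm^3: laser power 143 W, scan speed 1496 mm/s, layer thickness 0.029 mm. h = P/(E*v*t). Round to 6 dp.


h = 143 / (57.1*1496*0.029) = 0.057726 mm


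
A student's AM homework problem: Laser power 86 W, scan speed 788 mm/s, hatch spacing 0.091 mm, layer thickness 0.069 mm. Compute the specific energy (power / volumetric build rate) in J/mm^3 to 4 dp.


Build rate = 788 * 0.091 * 0.069 = 4.947852 mm^3/s
SE = 86 / 4.947852 = 17.3813 J/mm^3


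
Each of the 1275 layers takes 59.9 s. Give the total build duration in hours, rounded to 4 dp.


t = 1275 * 59.9 / 3600 = 21.2146 hrs


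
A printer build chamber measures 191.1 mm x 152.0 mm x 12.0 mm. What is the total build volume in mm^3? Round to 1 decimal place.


V = 191.1 * 152.0 * 12.0 = 348566.4 mm^3


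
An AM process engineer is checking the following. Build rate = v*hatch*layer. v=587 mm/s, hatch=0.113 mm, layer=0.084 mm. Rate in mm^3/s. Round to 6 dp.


Rate = 587 * 0.113 * 0.084 = 5.571804 mm^3/s


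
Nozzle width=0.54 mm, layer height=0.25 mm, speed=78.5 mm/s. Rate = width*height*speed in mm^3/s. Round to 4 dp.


Rate = 0.54 * 0.25 * 78.5 = 10.5975 mm^3/s


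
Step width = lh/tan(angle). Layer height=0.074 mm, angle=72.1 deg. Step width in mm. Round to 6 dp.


step = 0.074 / tan(72.1) = 0.023901 mm


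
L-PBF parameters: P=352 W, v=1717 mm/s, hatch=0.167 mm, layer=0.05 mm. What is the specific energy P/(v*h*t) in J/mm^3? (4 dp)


Build rate = 1717 * 0.167 * 0.05 = 14.33695 mm^3/s
SE = 352 / 14.33695 = 24.5519 J/mm^3


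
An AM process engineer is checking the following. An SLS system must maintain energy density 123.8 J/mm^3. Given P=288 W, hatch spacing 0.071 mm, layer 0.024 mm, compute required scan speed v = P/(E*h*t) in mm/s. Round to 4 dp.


v = 288 / (123.8*0.071*0.024) = 1365.2188 mm/s


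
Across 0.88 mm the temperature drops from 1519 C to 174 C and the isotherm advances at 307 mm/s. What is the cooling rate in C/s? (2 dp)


G = (1519-174)/0.88 = 1528.40909091 C/mm
CR = 1528.40909091 * 307 = 469221.59 C/s


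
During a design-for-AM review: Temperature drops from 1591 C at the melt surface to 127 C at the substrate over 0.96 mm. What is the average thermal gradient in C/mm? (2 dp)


G = (1591-127)/0.96 = 1525.0 C/mm


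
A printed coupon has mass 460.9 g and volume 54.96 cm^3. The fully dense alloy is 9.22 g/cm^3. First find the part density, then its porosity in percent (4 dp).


rho_part = 460.9 / 54.96 = 8.38609898 g/cm^3
Porosity = (1 - 8.38609898/9.22)*100 = 9.0445 %


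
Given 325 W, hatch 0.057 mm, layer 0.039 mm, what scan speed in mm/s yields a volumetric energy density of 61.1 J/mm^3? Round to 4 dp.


v = 325 / (61.1*0.057*0.039) = 2392.7795 mm/s


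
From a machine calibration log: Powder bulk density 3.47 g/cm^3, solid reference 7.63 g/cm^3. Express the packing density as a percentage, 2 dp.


Packing = (3.47/7.63)*100 = 45.48 %


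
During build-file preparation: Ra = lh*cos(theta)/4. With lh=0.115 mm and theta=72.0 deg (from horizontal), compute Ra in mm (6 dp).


Ra = 0.115 * cos(72.0) / 4 = 0.008884 mm


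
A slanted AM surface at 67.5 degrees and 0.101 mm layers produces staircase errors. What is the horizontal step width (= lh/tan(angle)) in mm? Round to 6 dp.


step = 0.101 / tan(67.5) = 0.041836 mm


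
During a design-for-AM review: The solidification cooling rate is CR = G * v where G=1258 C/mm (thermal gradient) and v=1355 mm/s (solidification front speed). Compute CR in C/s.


CR = 1258 * 1355 = 1704590 C/s


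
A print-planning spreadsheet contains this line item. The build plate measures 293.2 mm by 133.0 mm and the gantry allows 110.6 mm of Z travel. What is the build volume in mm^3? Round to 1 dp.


V = 293.2 * 133.0 * 110.6 = 4312913.4 mm^3


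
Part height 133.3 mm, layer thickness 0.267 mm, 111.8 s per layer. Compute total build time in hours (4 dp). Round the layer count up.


Layers = ceil(133.3/0.267) = 500
t = 500 * 111.8 / 3600 = 15.5278 hrs


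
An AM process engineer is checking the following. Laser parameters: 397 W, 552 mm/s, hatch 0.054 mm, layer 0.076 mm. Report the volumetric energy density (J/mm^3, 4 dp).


E = 397 / (552*0.054*0.076) = 175.2444 J/mm^3


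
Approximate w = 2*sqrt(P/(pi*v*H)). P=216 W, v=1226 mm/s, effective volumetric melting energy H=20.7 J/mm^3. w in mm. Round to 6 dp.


w = 2*sqrt(216/(pi*1226*20.7)) = 0.1041 mm


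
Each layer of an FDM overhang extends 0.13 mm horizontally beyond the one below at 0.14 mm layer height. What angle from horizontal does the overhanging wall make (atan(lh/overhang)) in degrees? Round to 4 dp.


angle = atan(0.14/0.13) = 47.1211 degrees


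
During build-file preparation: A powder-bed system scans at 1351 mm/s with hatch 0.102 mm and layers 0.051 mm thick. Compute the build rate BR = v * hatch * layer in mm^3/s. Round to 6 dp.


Rate = 1351 * 0.102 * 0.051 = 7.027902 mm^3/s


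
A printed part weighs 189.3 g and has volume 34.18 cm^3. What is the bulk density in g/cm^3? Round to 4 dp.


rho = 189.3 / 34.18 = 5.5383 g/cm^3


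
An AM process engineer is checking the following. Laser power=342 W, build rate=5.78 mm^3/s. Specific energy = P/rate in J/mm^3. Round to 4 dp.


SE = 342 / 5.78 = 59.1696 J/mm^3


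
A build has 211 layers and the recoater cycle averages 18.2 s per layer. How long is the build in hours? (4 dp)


t = 211 * 18.2 / 3600 = 1.0667 hrs


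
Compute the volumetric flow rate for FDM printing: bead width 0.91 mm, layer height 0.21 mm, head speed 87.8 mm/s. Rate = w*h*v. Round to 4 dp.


Rate = 0.91 * 0.21 * 87.8 = 16.7786 mm^3/s


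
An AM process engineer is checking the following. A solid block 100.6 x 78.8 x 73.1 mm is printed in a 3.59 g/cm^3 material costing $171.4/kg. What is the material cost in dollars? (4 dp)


V = 100.6 * 78.8 * 73.1 = 579484.168 mm^3 = 579.484168 cm^3
Mass = 579.484168 * 3.59 / 1000 = 2.08034816 kg
Cost = 2.08034816 * 171.4 = 356.5717 $


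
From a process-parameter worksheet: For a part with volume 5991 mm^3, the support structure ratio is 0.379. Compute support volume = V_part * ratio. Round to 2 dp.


V_support = 5991 * 0.379 = 2270.59 mm^3


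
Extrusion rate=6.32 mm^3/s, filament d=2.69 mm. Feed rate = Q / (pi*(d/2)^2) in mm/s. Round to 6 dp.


A = pi*(2.69/2)^2 = 5.68322
v = 6.32 / 5.68322 = 1.112046 mm/s


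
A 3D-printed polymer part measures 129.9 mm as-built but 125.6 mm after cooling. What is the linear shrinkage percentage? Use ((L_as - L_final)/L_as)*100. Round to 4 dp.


Shrinkage = ((129.9-125.6)/129.9)*100 = 3.3102 %


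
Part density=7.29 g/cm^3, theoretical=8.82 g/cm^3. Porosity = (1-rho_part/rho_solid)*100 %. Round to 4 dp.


Porosity = (1-7.29/8.82)*100 = 17.3469 %


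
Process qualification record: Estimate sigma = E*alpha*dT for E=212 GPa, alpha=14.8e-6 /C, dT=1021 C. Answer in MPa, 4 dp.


sigma = 212*1000 * 14.8e-6 * 1021 = 3203.4896 MPa


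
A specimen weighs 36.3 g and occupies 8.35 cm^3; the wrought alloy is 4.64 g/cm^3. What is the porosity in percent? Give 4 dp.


rho_part = 36.3 / 8.35 = 4.34730539 g/cm^3
Porosity = (1 - 4.34730539/4.64)*100 = 6.3081 %


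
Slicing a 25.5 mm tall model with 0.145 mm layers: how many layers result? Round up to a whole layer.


Layers = ceil(25.5/0.145) = 176


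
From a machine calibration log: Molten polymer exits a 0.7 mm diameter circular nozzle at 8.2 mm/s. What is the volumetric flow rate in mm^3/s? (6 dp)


A = pi*(0.7/2)^2 = 0.3848451 mm^2
Q = 0.3848451 * 8.2 = 3.15573 mm^3/s


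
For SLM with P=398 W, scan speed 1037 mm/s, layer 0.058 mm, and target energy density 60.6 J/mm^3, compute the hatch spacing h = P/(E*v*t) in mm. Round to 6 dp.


h = 398 / (60.6*1037*0.058) = 0.109195 mm


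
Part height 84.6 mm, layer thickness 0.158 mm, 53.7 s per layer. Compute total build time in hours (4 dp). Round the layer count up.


Layers = ceil(84.6/0.158) = 536
t = 536 * 53.7 / 3600 = 7.9953 hrs


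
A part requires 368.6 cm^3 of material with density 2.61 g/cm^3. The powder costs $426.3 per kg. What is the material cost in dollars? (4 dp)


Mass = 368.6*2.61/1000 = 0.962046 kg
Cost = 0.962046 * 426.3 = 410.1202 $


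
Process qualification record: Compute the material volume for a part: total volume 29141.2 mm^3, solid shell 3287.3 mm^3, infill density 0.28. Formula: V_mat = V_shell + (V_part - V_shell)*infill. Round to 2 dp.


V_infill = (29141.2 - 3287.3) * 0.28 = 7239.09
V_total = 3287.3 + 7239.09 = 10526.39 mm^3


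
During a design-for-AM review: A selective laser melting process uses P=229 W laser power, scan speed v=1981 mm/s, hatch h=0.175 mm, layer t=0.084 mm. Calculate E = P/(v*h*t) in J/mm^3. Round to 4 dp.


E = 229 / (1981*0.175*0.084) = 7.8638 J/mm^3


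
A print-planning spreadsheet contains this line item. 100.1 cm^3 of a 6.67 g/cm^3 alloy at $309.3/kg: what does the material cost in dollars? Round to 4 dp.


Mass = 100.1*6.67/1000 = 0.667667 kg
Cost = 0.667667 * 309.3 = 206.5094 $


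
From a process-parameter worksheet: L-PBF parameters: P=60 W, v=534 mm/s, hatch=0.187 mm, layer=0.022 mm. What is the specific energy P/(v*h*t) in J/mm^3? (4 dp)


Build rate = 534 * 0.187 * 0.022 = 2.196876 mm^3/s
SE = 60 / 2.196876 = 27.3115 J/mm^3


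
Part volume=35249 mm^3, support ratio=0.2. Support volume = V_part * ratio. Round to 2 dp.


V_support = 35249 * 0.2 = 7049.8 mm^3


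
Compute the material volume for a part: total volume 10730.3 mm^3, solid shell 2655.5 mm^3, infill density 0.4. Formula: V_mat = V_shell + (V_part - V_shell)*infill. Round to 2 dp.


V_infill = (10730.3 - 2655.5) * 0.4 = 3229.92
V_total = 2655.5 + 3229.92 = 5885.42 mm^3


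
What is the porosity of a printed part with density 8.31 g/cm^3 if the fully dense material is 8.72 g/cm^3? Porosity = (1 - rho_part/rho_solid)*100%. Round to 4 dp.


Porosity = (1-8.31/8.72)*100 = 4.7018 %


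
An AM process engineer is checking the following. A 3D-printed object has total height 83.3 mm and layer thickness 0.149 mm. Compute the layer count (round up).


Layers = ceil(83.3/0.149) = 560


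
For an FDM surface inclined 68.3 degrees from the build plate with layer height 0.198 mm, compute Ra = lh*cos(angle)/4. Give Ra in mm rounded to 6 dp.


Ra = 0.198 * cos(68.3) / 4 = 0.018302 mm


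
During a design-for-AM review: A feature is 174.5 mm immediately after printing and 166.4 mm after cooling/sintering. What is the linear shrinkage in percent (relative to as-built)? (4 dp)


Shrinkage = ((174.5-166.4)/174.5)*100 = 4.6418 %


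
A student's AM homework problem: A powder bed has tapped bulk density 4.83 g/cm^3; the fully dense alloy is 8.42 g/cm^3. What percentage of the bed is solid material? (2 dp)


Packing = (4.83/8.42)*100 = 57.36 %


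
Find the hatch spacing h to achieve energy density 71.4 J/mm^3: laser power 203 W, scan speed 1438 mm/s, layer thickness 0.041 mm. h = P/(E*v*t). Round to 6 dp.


h = 203 / (71.4*1438*0.041) = 0.048223 mm


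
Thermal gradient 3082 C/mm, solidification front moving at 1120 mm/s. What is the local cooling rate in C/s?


CR = 3082 * 1120 = 3451840 C/s


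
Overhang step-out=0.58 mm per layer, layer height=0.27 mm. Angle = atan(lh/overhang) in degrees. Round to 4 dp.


angle = atan(0.27/0.58) = 24.9628 degrees


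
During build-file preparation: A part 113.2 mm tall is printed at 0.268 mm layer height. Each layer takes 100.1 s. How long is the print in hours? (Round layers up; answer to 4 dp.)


Layers = ceil(113.2/0.268) = 423
t = 423 * 100.1 / 3600 = 11.7618 hrs


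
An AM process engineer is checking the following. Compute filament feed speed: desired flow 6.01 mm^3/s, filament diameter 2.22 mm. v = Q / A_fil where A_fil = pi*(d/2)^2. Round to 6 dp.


A = pi*(2.22/2)^2 = 3.870756
v = 6.01 / 3.870756 = 1.552668 mm/s


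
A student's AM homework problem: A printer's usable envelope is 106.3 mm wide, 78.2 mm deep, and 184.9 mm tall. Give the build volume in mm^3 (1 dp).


V = 106.3 * 78.2 * 184.9 = 1537010.8 mm^3


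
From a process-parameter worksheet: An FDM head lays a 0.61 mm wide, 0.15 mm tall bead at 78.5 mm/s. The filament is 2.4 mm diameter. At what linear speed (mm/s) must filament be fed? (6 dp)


Q = 0.61 * 0.15 * 78.5 = 7.18275 mm^3/s
A_fil = pi*(2.4/2)^2 = 4.52389342 mm^2
v_feed = 7.18275 / 4.52389342 = 1.587736 mm/s


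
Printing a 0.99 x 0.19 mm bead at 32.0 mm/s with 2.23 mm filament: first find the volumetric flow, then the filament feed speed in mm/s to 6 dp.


Q = 0.99 * 0.19 * 32.0 = 6.0192 mm^3/s
A_fil = pi*(2.23/2)^2 = 3.90570653 mm^2
v_feed = 6.0192 / 3.90570653 = 1.54113 mm/s


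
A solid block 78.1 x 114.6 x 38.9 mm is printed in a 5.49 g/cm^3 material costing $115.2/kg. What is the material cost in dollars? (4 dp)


V = 78.1 * 114.6 * 38.9 = 348165.114 mm^3 = 348.165114 cm^3
Mass = 348.165114 * 5.49 / 1000 = 1.91142648 kg
Cost = 1.91142648 * 115.2 = 220.1963 $


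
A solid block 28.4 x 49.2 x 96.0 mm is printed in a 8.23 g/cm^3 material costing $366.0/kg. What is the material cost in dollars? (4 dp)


V = 28.4 * 49.2 * 96.0 = 134138.88 mm^3 = 134.13888 cm^3
Mass = 134.13888 * 8.23 / 1000 = 1.10396298 kg
Cost = 1.10396298 * 366.0 = 404.0505 $


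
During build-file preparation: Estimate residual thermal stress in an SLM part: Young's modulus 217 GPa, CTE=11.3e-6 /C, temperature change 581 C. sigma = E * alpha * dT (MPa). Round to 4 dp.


sigma = 217*1000 * 11.3e-6 * 581 = 1424.6701 MPa


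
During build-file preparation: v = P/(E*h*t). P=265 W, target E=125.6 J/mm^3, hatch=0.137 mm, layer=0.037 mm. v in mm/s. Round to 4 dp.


v = 265 / (125.6*0.137*0.037) = 416.2305 mm/s


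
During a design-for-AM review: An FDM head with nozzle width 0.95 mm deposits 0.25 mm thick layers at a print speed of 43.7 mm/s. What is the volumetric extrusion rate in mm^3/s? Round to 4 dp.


Rate = 0.95 * 0.25 * 43.7 = 10.3788 mm^3/s


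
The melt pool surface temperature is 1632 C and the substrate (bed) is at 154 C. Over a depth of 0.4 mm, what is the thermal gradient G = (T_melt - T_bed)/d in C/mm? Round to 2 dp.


G = (1632-154)/0.4 = 3695.0 C/mm


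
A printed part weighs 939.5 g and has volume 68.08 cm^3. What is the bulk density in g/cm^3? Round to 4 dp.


rho = 939.5 / 68.08 = 13.7999 g/cm^3


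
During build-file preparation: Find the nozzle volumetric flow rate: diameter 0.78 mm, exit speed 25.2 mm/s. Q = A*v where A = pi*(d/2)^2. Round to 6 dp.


A = pi*(0.78/2)^2 = 0.47783624 mm^2
Q = 0.47783624 * 25.2 = 12.041473 mm^3/s


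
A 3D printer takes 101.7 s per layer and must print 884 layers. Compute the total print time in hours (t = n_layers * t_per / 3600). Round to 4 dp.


t = 884 * 101.7 / 3600 = 24.973 hrs


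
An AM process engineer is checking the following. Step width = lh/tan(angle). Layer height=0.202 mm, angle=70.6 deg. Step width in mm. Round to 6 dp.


step = 0.202 / tan(70.6) = 0.071135 mm


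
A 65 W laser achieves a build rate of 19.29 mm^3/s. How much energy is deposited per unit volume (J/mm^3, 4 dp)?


SE = 65 / 19.29 = 3.3696 J/mm^3


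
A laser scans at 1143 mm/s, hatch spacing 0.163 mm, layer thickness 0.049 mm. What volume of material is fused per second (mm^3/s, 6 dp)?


Rate = 1143 * 0.163 * 0.049 = 9.129141 mm^3/s


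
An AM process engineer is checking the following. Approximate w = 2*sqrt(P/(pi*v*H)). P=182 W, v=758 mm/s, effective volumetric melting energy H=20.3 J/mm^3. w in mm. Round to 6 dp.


w = 2*sqrt(182/(pi*758*20.3)) = 0.122718 mm


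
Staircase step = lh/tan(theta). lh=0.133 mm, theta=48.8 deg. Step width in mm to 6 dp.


step = 0.133 / tan(48.8) = 0.116433 mm


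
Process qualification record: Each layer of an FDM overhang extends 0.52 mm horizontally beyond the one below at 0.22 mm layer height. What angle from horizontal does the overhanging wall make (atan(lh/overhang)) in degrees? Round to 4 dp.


angle = atan(0.22/0.52) = 22.9321 degrees


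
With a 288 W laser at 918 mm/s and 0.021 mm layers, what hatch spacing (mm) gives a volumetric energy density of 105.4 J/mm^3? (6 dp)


h = 288 / (105.4*918*0.021) = 0.141739 mm


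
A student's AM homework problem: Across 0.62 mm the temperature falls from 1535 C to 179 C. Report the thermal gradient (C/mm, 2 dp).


G = (1535-179)/0.62 = 2187.1 C/mm


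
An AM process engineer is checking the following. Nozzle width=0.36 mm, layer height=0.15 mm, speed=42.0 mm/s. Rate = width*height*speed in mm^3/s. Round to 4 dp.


Rate = 0.36 * 0.15 * 42.0 = 2.268 mm^3/s


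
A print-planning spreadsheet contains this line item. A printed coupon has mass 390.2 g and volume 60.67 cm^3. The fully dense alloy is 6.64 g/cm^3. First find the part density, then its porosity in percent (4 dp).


rho_part = 390.2 / 60.67 = 6.43151475 g/cm^3
Porosity = (1 - 6.43151475/6.64)*100 = 3.1398 %


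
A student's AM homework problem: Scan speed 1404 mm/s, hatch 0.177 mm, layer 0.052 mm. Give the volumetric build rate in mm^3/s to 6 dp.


Rate = 1404 * 0.177 * 0.052 = 12.922416 mm^3/s


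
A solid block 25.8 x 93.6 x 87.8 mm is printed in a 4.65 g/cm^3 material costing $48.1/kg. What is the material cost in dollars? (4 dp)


V = 25.8 * 93.6 * 87.8 = 212026.464 mm^3 = 212.026464 cm^3
Mass = 212.026464 * 4.65 / 1000 = 0.98592306 kg
Cost = 0.98592306 * 48.1 = 47.4229 $


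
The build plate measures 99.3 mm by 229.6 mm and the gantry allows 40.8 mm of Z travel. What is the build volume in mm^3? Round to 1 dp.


V = 99.3 * 229.6 * 40.8 = 930210.6 mm^3


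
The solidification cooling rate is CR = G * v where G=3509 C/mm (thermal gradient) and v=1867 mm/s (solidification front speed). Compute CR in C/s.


CR = 3509 * 1867 = 6551303 C/s


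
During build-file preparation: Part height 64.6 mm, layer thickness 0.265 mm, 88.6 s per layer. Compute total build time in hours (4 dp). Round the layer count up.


Layers = ceil(64.6/0.265) = 244
t = 244 * 88.6 / 3600 = 6.0051 hrs


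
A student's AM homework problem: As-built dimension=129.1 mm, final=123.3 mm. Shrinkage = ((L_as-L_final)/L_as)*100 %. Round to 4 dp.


Shrinkage = ((129.1-123.3)/129.1)*100 = 4.4926 %


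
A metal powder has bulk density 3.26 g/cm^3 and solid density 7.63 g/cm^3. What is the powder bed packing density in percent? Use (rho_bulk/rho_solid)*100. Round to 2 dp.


Packing = (3.26/7.63)*100 = 42.73 %


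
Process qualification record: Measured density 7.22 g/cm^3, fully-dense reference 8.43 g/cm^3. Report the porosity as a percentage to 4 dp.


Porosity = (1-7.22/8.43)*100 = 14.3535 %


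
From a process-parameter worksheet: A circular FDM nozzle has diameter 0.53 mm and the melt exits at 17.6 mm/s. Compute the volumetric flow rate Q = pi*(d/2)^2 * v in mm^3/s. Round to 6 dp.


A = pi*(0.53/2)^2 = 0.22061834 mm^2
Q = 0.22061834 * 17.6 = 3.882883 mm^3/s


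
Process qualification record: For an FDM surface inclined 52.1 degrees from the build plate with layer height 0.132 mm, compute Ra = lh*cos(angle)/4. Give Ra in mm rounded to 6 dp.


Ra = 0.132 * cos(52.1) / 4 = 0.020271 mm


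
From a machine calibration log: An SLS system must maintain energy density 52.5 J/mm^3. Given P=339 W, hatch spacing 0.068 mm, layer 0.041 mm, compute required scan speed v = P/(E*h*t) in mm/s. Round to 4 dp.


v = 339 / (52.5*0.068*0.041) = 2316.0484 mm/s


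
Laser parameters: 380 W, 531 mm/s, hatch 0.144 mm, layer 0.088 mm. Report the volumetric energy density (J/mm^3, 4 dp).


E = 380 / (531*0.144*0.088) = 56.4734 J/mm^3


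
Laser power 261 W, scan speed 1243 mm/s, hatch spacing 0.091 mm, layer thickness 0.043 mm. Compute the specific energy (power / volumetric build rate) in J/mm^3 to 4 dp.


Build rate = 1243 * 0.091 * 0.043 = 4.863859 mm^3/s
SE = 261 / 4.863859 = 53.6611 J/mm^3


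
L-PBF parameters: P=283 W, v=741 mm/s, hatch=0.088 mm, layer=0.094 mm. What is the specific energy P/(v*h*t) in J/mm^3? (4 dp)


Build rate = 741 * 0.088 * 0.094 = 6.129552 mm^3/s
SE = 283 / 6.129552 = 46.1698 J/mm^3


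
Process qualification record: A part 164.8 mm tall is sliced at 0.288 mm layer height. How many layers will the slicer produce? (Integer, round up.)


Layers = ceil(164.8/0.288) = 573


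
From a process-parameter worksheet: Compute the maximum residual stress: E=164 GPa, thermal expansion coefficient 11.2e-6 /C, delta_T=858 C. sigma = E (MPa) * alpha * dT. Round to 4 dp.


sigma = 164*1000 * 11.2e-6 * 858 = 1575.9744 MPa


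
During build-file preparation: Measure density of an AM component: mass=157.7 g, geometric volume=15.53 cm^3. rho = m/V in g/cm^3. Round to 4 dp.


rho = 157.7 / 15.53 = 10.1545 g/cm^3


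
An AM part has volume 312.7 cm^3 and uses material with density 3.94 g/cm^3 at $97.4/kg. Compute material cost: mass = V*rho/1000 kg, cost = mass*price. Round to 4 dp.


Mass = 312.7*3.94/1000 = 1.232038 kg
Cost = 1.232038 * 97.4 = 120.0005 $


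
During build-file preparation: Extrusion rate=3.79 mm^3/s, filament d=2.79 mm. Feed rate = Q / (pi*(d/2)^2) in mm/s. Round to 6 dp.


A = pi*(2.79/2)^2 = 6.113618
v = 3.79 / 6.113618 = 0.619928 mm/s


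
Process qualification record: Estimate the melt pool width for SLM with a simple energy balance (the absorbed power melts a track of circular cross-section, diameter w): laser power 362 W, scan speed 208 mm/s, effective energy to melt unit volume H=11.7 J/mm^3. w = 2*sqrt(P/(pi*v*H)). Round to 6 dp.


w = 2*sqrt(362/(pi*208*11.7)) = 0.435196 mm


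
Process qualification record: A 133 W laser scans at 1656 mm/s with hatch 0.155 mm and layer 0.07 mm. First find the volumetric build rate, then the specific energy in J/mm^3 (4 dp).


Build rate = 1656 * 0.155 * 0.07 = 17.9676 mm^3/s
SE = 133 / 17.9676 = 7.4022 J/mm^3


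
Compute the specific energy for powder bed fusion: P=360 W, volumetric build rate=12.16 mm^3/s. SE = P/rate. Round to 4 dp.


SE = 360 / 12.16 = 29.6053 J/mm^3


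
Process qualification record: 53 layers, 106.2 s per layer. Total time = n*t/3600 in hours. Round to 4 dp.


t = 53 * 106.2 / 3600 = 1.5635 hrs


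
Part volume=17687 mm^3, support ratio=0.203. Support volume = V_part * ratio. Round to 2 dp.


V_support = 17687 * 0.203 = 3590.46 mm^3


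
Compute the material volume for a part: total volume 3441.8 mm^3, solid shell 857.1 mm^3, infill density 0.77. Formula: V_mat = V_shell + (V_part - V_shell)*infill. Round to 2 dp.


V_infill = (3441.8 - 857.1) * 0.77 = 1990.22
V_total = 857.1 + 1990.22 = 2847.32 mm^3


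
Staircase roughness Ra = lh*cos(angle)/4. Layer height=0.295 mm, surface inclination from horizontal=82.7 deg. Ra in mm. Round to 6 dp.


Ra = 0.295 * cos(82.7) / 4 = 0.009371 mm


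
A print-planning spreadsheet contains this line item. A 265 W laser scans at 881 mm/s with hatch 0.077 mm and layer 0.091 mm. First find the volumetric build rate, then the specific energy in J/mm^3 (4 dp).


Build rate = 881 * 0.077 * 0.091 = 6.173167 mm^3/s
SE = 265 / 6.173167 = 42.9277 J/mm^3


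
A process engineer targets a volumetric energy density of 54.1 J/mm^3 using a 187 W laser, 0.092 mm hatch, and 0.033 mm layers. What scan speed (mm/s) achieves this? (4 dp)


v = 187 / (54.1*0.092*0.033) = 1138.525 mm/s


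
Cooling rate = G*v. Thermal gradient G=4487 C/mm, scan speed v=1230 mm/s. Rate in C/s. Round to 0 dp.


CR = 4487 * 1230 = 5519010 C/s


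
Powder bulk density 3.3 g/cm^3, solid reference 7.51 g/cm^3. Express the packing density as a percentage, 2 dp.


Packing = (3.3/7.51)*100 = 43.94 %


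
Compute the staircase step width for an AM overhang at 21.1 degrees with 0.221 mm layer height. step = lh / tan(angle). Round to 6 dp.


step = 0.221 / tan(21.1) = 0.572735 mm


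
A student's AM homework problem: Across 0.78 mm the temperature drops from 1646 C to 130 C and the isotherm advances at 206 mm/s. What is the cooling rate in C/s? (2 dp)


G = (1646-130)/0.78 = 1943.58974359 C/mm
CR = 1943.58974359 * 206 = 400379.49 C/s


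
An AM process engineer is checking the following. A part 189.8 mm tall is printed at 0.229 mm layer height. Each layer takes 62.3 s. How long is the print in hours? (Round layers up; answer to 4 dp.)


Layers = ceil(189.8/0.229) = 829
t = 829 * 62.3 / 3600 = 14.3463 hrs


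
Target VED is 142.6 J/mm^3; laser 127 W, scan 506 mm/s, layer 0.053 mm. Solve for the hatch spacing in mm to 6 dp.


h = 127 / (142.6*506*0.053) = 0.033209 mm


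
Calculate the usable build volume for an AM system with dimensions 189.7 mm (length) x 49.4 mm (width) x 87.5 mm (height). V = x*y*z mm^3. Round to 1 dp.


V = 189.7 * 49.4 * 87.5 = 819978.3 mm^3


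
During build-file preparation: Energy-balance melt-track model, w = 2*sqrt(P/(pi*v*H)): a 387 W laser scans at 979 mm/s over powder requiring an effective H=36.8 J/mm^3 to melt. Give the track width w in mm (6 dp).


w = 2*sqrt(387/(pi*979*36.8)) = 0.116949 mm


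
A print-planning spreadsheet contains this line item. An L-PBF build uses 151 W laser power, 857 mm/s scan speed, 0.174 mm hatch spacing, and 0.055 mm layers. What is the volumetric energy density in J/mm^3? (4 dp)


E = 151 / (857*0.174*0.055) = 18.4113 J/mm^3


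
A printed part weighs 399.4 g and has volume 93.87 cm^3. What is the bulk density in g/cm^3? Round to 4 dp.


rho = 399.4 / 93.87 = 4.2548 g/cm^3


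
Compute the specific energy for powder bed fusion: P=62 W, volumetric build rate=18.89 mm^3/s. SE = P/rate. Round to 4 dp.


SE = 62 / 18.89 = 3.2822 J/mm^3


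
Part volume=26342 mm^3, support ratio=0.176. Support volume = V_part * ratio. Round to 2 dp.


V_support = 26342 * 0.176 = 4636.19 mm^3


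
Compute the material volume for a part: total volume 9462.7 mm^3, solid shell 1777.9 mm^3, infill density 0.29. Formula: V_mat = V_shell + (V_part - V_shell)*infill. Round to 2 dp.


V_infill = (9462.7 - 1777.9) * 0.29 = 2228.59
V_total = 1777.9 + 2228.59 = 4006.49 mm^3


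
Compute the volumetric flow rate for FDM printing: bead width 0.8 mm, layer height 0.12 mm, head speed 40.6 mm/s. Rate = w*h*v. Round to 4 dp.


Rate = 0.8 * 0.12 * 40.6 = 3.8976 mm^3/s


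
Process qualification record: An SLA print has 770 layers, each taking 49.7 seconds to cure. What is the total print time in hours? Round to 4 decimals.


t = 770 * 49.7 / 3600 = 10.6303 hrs


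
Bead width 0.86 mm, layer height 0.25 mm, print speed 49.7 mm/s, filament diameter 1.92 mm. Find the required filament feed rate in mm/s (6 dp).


Q = 0.86 * 0.25 * 49.7 = 10.6855 mm^3/s
A_fil = pi*(1.92/2)^2 = 2.89529179 mm^2
v_feed = 10.6855 / 2.89529179 = 3.690647 mm/s


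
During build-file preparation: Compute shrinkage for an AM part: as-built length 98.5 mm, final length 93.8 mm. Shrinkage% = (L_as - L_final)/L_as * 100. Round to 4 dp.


Shrinkage = ((98.5-93.8)/98.5)*100 = 4.7716 %


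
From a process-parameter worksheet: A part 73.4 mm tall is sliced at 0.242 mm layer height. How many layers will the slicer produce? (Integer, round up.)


Layers = ceil(73.4/0.242) = 304


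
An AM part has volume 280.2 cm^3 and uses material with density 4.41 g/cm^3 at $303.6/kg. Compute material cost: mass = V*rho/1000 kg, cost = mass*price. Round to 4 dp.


Mass = 280.2*4.41/1000 = 1.235682 kg
Cost = 1.235682 * 303.6 = 375.1531 $


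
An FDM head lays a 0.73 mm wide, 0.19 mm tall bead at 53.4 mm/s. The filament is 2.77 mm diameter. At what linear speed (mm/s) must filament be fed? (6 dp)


Q = 0.73 * 0.19 * 53.4 = 7.40658 mm^3/s
A_fil = pi*(2.77/2)^2 = 6.02628157 mm^2
v_feed = 7.40658 / 6.02628157 = 1.229046 mm/s


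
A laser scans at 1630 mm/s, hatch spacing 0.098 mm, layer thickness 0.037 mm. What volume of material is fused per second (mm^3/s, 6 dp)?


Rate = 1630 * 0.098 * 0.037 = 5.91038 mm^3/s


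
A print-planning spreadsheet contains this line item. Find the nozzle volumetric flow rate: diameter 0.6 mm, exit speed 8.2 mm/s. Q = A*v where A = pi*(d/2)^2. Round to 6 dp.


A = pi*(0.6/2)^2 = 0.28274334 mm^2
Q = 0.28274334 * 8.2 = 2.318495 mm^3/s


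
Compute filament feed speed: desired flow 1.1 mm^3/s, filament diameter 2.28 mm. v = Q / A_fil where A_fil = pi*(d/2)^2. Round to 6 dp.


A = pi*(2.28/2)^2 = 4.082814
v = 1.1 / 4.082814 = 0.269422 mm/s


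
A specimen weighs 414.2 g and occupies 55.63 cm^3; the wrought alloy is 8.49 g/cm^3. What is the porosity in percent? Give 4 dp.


rho_part = 414.2 / 55.63 = 7.44562287 g/cm^3
Porosity = (1 - 7.44562287/8.49)*100 = 12.3013 %


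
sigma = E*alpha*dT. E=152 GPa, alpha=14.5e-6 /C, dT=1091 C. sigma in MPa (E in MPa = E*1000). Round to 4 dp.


sigma = 152*1000 * 14.5e-6 * 1091 = 2404.564 MPa


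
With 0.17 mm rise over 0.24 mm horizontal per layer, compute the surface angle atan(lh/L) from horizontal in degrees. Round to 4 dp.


angle = atan(0.17/0.24) = 35.3112 degrees


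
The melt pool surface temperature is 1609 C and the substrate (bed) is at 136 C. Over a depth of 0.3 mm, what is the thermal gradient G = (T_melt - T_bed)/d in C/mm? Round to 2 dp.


G = (1609-136)/0.3 = 4910.0 C/mm


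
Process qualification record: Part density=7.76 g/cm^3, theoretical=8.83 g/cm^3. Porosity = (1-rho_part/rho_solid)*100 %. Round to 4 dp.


Porosity = (1-7.76/8.83)*100 = 12.1178 %


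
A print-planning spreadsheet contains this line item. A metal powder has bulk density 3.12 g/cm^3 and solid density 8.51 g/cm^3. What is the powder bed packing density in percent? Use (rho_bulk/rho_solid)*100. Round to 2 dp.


Packing = (3.12/8.51)*100 = 36.66 %


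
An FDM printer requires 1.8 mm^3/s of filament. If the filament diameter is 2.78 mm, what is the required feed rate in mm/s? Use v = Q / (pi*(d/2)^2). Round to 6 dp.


A = pi*(2.78/2)^2 = 6.069871
v = 1.8 / 6.069871 = 0.296547 mm/s


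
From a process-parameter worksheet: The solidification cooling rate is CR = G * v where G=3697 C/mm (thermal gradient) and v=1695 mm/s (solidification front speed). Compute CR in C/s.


CR = 3697 * 1695 = 6266415 C/s


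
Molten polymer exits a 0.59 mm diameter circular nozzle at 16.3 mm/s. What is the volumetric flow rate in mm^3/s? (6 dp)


A = pi*(0.59/2)^2 = 0.2733971 mm^2
Q = 0.2733971 * 16.3 = 4.456373 mm^3/s


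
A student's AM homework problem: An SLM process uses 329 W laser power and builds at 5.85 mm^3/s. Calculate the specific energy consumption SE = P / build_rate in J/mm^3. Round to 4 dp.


SE = 329 / 5.85 = 56.2393 J/mm^3


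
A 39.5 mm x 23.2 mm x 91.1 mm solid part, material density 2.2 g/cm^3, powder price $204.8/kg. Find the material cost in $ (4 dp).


V = 39.5 * 23.2 * 91.1 = 83484.04 mm^3 = 83.48404 cm^3
Mass = 83.48404 * 2.2 / 1000 = 0.18366489 kg
Cost = 0.18366489 * 204.8 = 37.6146 $


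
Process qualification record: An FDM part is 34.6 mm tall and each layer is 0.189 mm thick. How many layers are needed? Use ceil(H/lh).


Layers = ceil(34.6/0.189) = 184


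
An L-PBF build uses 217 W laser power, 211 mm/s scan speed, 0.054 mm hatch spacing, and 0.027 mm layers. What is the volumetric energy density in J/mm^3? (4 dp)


E = 217 / (211*0.054*0.027) = 705.3745 J/mm^3


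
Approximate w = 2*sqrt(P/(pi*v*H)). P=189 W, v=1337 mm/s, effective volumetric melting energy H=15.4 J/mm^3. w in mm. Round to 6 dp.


w = 2*sqrt(189/(pi*1337*15.4)) = 0.108109 mm


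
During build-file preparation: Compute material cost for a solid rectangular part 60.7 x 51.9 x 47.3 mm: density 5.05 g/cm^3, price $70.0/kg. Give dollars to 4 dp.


V = 60.7 * 51.9 * 47.3 = 149010.609 mm^3 = 149.010609 cm^3
Mass = 149.010609 * 5.05 / 1000 = 0.75250358 kg
Cost = 0.75250358 * 70.0 = 52.6753 $


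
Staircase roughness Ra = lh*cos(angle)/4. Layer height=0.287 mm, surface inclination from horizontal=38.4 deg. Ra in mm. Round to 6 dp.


Ra = 0.287 * cos(38.4) / 4 = 0.05623 mm


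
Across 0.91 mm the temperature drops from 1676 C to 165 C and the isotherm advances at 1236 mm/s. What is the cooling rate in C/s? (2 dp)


G = (1676-165)/0.91 = 1660.43956044 C/mm
CR = 1660.43956044 * 1236 = 2052303.3 C/s


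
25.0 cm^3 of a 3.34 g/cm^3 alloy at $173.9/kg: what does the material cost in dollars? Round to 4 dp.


Mass = 25.0*3.34/1000 = 0.0835 kg
Cost = 0.0835 * 173.9 = 14.5207 $


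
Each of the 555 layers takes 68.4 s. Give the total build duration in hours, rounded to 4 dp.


t = 555 * 68.4 / 3600 = 10.545 hrs


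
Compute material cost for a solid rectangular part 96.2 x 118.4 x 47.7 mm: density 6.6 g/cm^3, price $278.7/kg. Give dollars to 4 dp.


V = 96.2 * 118.4 * 47.7 = 543306.816 mm^3 = 543.306816 cm^3
Mass = 543.306816 * 6.6 / 1000 = 3.58582499 kg
Cost = 3.58582499 * 278.7 = 999.3694 $


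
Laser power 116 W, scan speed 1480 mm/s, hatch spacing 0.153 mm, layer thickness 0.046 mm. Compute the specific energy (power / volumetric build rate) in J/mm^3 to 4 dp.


Build rate = 1480 * 0.153 * 0.046 = 10.41624 mm^3/s
SE = 116 / 10.41624 = 11.1365 J/mm^3


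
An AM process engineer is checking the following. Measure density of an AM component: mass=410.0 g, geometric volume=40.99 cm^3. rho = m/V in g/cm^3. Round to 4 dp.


rho = 410.0 / 40.99 = 10.0024 g/cm^3


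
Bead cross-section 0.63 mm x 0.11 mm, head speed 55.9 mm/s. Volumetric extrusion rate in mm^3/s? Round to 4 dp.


Rate = 0.63 * 0.11 * 55.9 = 3.8739 mm^3/s


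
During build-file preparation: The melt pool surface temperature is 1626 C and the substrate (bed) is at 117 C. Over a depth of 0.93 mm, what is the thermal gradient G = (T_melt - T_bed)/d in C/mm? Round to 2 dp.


G = (1626-117)/0.93 = 1622.58 C/mm


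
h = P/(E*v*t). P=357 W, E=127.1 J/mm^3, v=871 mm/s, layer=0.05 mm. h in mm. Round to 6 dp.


h = 357 / (127.1*871*0.05) = 0.064496 mm


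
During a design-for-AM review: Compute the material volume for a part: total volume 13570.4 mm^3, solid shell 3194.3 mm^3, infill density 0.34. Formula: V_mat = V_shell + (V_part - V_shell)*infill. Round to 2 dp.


V_infill = (13570.4 - 3194.3) * 0.34 = 3527.87
V_total = 3194.3 + 3527.87 = 6722.17 mm^3


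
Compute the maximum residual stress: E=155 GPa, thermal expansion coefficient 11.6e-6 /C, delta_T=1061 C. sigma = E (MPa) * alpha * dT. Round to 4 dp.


sigma = 155*1000 * 11.6e-6 * 1061 = 1907.678 MPa
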